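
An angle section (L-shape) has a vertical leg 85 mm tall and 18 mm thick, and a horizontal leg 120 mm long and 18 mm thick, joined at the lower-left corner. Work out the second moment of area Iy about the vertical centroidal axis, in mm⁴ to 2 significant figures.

Split into non-overlapping primitives; take the origin at the lower-left of the bounding box.
Vertical leg: 18 × 85, A = 1 530 mm², x = 9 mm, Ī = 41 310 mm⁴.
Horizontal leg (remainder): 102 × 18, A = 1 836 mm², x = 69 mm, Ī = 1 591 812 mm⁴.
Centroid: x̄ = ΣA·x / ΣA = 41.73 mm.
Transfer each piece to the vertical centroidal axis using Ī + A·d² with d = x − 41.73:
  vertical leg: d = -32.73 mm → contributes +1 680 054 mm⁴
  horizontal leg (remainder): d = 27.27 mm → contributes +2 957 432 mm⁴
Total I = 4 637 486 mm⁴.

Iy ≈ 4.6 × 10⁶ mm⁴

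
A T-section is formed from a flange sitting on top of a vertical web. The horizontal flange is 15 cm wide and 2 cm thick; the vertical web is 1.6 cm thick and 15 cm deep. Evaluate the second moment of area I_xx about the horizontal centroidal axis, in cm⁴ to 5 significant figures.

I_xx ≈ 1423.3 cm⁴

Treat the section as a set of non-overlapping primitives; coordinates are from the bounding-box lower-left.
Flange: 15 × 2, A = 30 cm², y = 16 cm, Ī = 10 cm⁴.
Web: 1.6 × 15, A = 24 cm², y = 7.5 cm, Ī = 450 cm⁴.
Centroid: ȳ = ΣA·y / ΣA = 12.22222 cm.
Transfer each piece to the horizontal centroidal axis using Ī + A·d² with d = y − 12.22222:
  flange: d = 3.777778 cm → contributes +438.1481 cm⁴
  web: d = -4.722222 cm → contributes +985.1852 cm⁴
Total I = 1423.333 cm⁴.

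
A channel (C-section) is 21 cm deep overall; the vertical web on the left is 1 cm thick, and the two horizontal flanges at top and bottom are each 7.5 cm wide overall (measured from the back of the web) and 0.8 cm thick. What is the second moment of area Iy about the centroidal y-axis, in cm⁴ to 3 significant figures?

Iy ≈ 136 cm⁴

Break the section into simple shapes (no overlaps), measuring from the bottom-left corner of the bounding box.
Web: 1 × 21, A = 21 cm², x = 0.5 cm, Ī = 1.75 cm⁴.
Top flange (beyond web): 6.5 × 0.8, A = 5.2 cm², x = 4.25 cm, Ī = 18.308 cm⁴.
Bottom flange (beyond web): 6.5 × 0.8, A = 5.2 cm², x = 4.25 cm, Ī = 18.308 cm⁴.
Centroid: x̄ = ΣA·x / ΣA = 1.742 cm.
Transfer each piece to the centroidal y-axis using Ī + A·d² with d = x − 1.742:
  web: d = -1.242 cm → contributes +34.146 cm⁴
  top flange (beyond web): d = 2.508 cm → contributes +51.016 cm⁴
  bottom flange (beyond web): d = 2.508 cm → contributes +51.016 cm⁴
Total I = 136.18 cm⁴.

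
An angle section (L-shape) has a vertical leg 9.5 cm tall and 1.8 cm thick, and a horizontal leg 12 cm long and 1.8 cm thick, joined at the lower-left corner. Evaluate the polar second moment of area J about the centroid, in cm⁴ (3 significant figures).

J ≈ 747 cm⁴

Split into non-overlapping primitives; take the origin at the lower-left of the bounding box.
Vertical leg: 1.8 × 9.5, A = 17.1 cm², y = 4.75 cm, Ī = 128.61 cm⁴.
Horizontal leg (remainder): 10.2 × 1.8, A = 18.36 cm², y = 0.9 cm, Ī = 4.9572 cm⁴.
Centroid: ȳ = ΣA·y / ΣA = 2.7566 cm.
Transfer each piece to the centroidal x-axis using Ī + A·d² with d = y − 2.7566:
  vertical leg: d = 1.9934 cm → contributes +196.56 cm⁴
  horizontal leg (remainder): d = -1.8566 cm → contributes +68.243 cm⁴
Total I = 264.8 cm⁴.
For the y-axis: x̄ = 4.0066 cm.
Repeating about the centroidal y-axis gives I_y = 482.54 cm⁴.
Polar second moment: J = I_x + I_y = 747.33 cm⁴.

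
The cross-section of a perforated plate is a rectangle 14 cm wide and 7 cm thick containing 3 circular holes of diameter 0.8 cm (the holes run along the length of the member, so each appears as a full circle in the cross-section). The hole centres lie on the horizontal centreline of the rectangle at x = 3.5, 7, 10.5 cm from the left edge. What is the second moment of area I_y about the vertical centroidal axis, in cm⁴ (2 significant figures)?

I_y ≈ 1600 cm⁴

Decompose the section into non-overlapping parts with the origin at the bottom-left of its bounding rectangle.
Plate: 14 × 7, A = 98 cm², x = 7 cm, Ī = 1 601 cm⁴.
Hole 1 (subtracted): ⌀0.8, A = 0.5027 cm², x = 3.5 cm, Ī = 0.02011 cm⁴.
Hole 2 (subtracted): ⌀0.8, A = 0.5027 cm², x = 7 cm, Ī = 0.02011 cm⁴.
Hole 3 (subtracted): ⌀0.8, A = 0.5027 cm², x = 10.5 cm, Ī = 0.02011 cm⁴.
By symmetry the centroid is at mid-width, x̄ = 7 cm.
Transfer each piece to the vertical centroidal axis using Ī + A·d² with d = x − 7:
  plate: d = 0 cm → contributes +1 601 cm⁴
  hole 1: d = -3.5 cm → contributes −6.178 cm⁴
  hole 2: d = 0 cm → contributes −0.02011 cm⁴
  hole 3: d = 3.5 cm → contributes −6.178 cm⁴
Total I = 1 588 cm⁴.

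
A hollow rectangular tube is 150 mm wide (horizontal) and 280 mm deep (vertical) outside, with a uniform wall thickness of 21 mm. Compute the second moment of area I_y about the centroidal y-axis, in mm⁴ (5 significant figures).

I_y ≈ 5.3766 × 10⁷ mm⁴

Split into non-overlapping primitives; take the origin at the lower-left of the bounding box.
Outer rectangle: 150 × 280, A = 42 000 mm², x = 75 mm, Ī = 78 750 000 mm⁴.
Inner void (subtracted): 108 × 238, A = 25 704 mm², x = 75 mm, Ī = 24 984 288 mm⁴.
By symmetry the centroid is at mid-width, x̄ = 75 mm.
All pieces are centred on the centroidal y-axis, so I = ΣĪ (holes subtracted) = 53 765 712 mm⁴.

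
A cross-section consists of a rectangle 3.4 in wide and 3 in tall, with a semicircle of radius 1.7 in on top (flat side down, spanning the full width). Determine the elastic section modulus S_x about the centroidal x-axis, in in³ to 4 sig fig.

S_x ≈ 9.568 in³

Break the section into simple shapes (no overlaps), measuring from the bottom-left corner of the bounding box.
Rectangular body: 3.4 × 3, A = 10.2 in², y = 1.5 in, Ī = 7.65 in⁴.
Semicircular cap: semicircle r = 1.7, A = 4.5396 in², y = 3.7215 in, Ī = 0.916701 in⁴.
Centroid: ȳ = ΣA·y / ΣA = 2.18419 in.
Transfer each piece to the centroidal x-axis using Ī + A·d² with d = y − 2.18419:
  rectangular body: d = -0.684193 in → contributes +12.4248 in⁴
  semicircular cap: d = 1.53731 in → contributes +11.6452 in⁴
Total I = 24.0701 in⁴.
Extreme fibre distance c = 2.51581 in; S = I/c = 9.56753 in³.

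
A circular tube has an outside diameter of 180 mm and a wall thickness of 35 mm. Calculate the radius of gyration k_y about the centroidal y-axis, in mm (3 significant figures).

Decompose the section into non-overlapping parts with the origin at the bottom-left of its bounding rectangle.
Outer circle: ⌀180, A = 25 447 mm², x = 90 mm, Ī = 51 529 974 mm⁴.
Bore (subtracted): ⌀110, A = 9503.3 mm², x = 90 mm, Ī = 7 186 884 mm⁴.
By symmetry the centroid is at mid-width, x̄ = 90 mm.
All pieces are centred on the centroidal y-axis, so I = ΣĪ (holes subtracted) = 44 343 089 mm⁴.
Radius of gyration: k = √(I/A) = √(44 343 089 / 15 944) = 52.738 mm.

k_y ≈ 52.7 mm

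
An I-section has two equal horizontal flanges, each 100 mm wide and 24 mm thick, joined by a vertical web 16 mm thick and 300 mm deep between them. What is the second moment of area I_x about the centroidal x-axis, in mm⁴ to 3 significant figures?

I_x ≈ 1.62 × 10⁸ mm⁴

Treat the section as a set of non-overlapping primitives; coordinates are from the bounding-box lower-left.
Bottom flange: 100 × 24, A = 2 400 mm², y = 12 mm, Ī = 115 200 mm⁴.
Web: 16 × 300, A = 4 800 mm², y = 174 mm, Ī = 36 000 000 mm⁴.
Top flange: 100 × 24, A = 2 400 mm², y = 336 mm, Ī = 115 200 mm⁴.
By symmetry the centroid is at mid-height, ȳ = 174 mm.
Transfer each piece to the centroidal x-axis using Ī + A·d² with d = y − 174:
  bottom flange: d = -162 mm → contributes +63 100 800 mm⁴
  web: d = 0 mm → contributes +36 000 000 mm⁴
  top flange: d = 162 mm → contributes +63 100 800 mm⁴
Total I = 162 201 600 mm⁴.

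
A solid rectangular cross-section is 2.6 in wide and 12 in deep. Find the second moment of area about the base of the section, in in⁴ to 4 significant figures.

The section: 2.6 × 12, A = 31.2 in², y = 6 in, Ī = 374.4 in⁴.
Transfer it to the bottom edge using Ī + A·d² with d = y − 0:
  the section: d = 6 in → contributes +1497.6 in⁴
Total I = 1497.6 in⁴.

I_base ≈ 1498 in⁴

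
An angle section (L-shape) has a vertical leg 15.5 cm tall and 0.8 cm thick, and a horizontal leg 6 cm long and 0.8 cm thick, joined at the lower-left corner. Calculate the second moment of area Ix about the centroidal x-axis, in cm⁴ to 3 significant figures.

Ix ≈ 417 cm⁴

Split into non-overlapping primitives; take the origin at the lower-left of the bounding box.
Vertical leg: 0.8 × 15.5, A = 12.4 cm², y = 7.75 cm, Ī = 248.26 cm⁴.
Horizontal leg (remainder): 5.2 × 0.8, A = 4.16 cm², y = 0.4 cm, Ī = 0.22187 cm⁴.
Centroid: ȳ = ΣA·y / ΣA = 5.9036 cm.
Transfer each piece to the centroidal x-axis using Ī + A·d² with d = y − 5.9036:
  vertical leg: d = 1.8464 cm → contributes +290.53 cm⁴
  horizontal leg (remainder): d = -5.5036 cm → contributes +126.23 cm⁴
Total I = 416.76 cm⁴.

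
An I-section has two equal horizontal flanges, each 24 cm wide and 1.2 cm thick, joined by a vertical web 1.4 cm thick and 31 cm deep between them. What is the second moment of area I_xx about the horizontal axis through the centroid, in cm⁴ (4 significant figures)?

I_xx ≈ 1.841 × 10⁴ cm⁴

Break the section into simple shapes (no overlaps), measuring from the bottom-left corner of the bounding box.
Bottom flange: 24 × 1.2, A = 28.8 cm², y = 0.6 cm, Ī = 3.456 cm⁴.
Web: 1.4 × 31, A = 43.4 cm², y = 16.7 cm, Ī = 3475.62 cm⁴.
Top flange: 24 × 1.2, A = 28.8 cm², y = 32.8 cm, Ī = 3.456 cm⁴.
By symmetry the centroid is at mid-height, ȳ = 16.7 cm.
Transfer each piece to the horizontal axis through the centroid using Ī + A·d² with d = y − 16.7:
  bottom flange: d = -16.1 cm → contributes +7468.7 cm⁴
  web: d = 0 cm → contributes +3475.62 cm⁴
  top flange: d = 16.1 cm → contributes +7468.7 cm⁴
Total I = 18 413 cm⁴.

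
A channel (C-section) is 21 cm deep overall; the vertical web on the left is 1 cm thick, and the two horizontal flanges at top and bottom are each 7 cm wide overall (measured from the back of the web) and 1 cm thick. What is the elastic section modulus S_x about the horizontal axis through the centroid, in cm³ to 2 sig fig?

Split into non-overlapping primitives; take the origin at the lower-left of the bounding box.
Web: 1 × 21, A = 21 cm², y = 10.5 cm, Ī = 771.8 cm⁴.
Top flange (beyond web): 6 × 1, A = 6 cm², y = 20.5 cm, Ī = 0.5 cm⁴.
Bottom flange (beyond web): 6 × 1, A = 6 cm², y = 0.5 cm, Ī = 0.5 cm⁴.
By symmetry the centroid is at mid-height, ȳ = 10.5 cm.
Transfer each piece to the horizontal axis through the centroid using Ī + A·d² with d = y − 10.5:
  web: d = 0 cm → contributes +771.8 cm⁴
  top flange (beyond web): d = 10 cm → contributes +600.5 cm⁴
  bottom flange (beyond web): d = -10 cm → contributes +600.5 cm⁴
Total I = 1 973 cm⁴.
Extreme fibre distance c = 10.5 cm; S = I/c = 187.9 cm³.

S_x ≈ 190 cm³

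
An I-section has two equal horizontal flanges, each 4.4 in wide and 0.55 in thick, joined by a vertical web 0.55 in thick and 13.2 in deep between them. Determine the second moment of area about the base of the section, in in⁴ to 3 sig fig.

Break the section into simple shapes (no overlaps), measuring from the bottom-left corner of the bounding box.
Bottom flange: 4.4 × 0.55, A = 2.42 in², y = 0.275 in, Ī = 0.061004 in⁴.
Web: 0.55 × 13.2, A = 7.26 in², y = 7.15 in, Ī = 105.42 in⁴.
Top flange: 4.4 × 0.55, A = 2.42 in², y = 14.025 in, Ī = 0.061004 in⁴.
Transfer each piece to the bottom edge using Ī + A·d² with d = y − 0:
  bottom flange: d = 0.275 in → contributes +0.24402 in⁴
  web: d = 7.15 in → contributes +476.56 in⁴
  top flange: d = 14.025 in → contributes +476.08 in⁴
Total I = 952.89 in⁴.

I_base ≈ 953 in⁴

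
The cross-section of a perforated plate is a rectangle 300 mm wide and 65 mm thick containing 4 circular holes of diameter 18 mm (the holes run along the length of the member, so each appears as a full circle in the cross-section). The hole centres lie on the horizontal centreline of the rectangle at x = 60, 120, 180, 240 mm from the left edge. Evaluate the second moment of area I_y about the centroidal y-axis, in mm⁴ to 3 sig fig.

Treat the section as a set of non-overlapping primitives; coordinates are from the bounding-box lower-left.
Plate: 300 × 65, A = 19 500 mm², x = 150 mm, Ī = 146 250 000 mm⁴.
Hole 1 (subtracted): ⌀18, A = 254.47 mm², x = 60 mm, Ī = 5 153 mm⁴.
Hole 2 (subtracted): ⌀18, A = 254.47 mm², x = 120 mm, Ī = 5 153 mm⁴.
Hole 3 (subtracted): ⌀18, A = 254.47 mm², x = 180 mm, Ī = 5 153 mm⁴.
Hole 4 (subtracted): ⌀18, A = 254.47 mm², x = 240 mm, Ī = 5 153 mm⁴.
By symmetry the centroid is at mid-width, x̄ = 150 mm.
Transfer each piece to the centroidal y-axis using Ī + A·d² with d = x − 150:
  plate: d = 0 mm → contributes +146 250 000 mm⁴
  hole 1: d = -90 mm → contributes −2 066 352 mm⁴
  hole 2: d = -30 mm → contributes −234 175 mm⁴
  hole 3: d = 30 mm → contributes −234 175 mm⁴
  hole 4: d = 90 mm → contributes −2 066 352 mm⁴
Total I = 141 648 946 mm⁴.

I_y ≈ 1.42 × 10⁸ mm⁴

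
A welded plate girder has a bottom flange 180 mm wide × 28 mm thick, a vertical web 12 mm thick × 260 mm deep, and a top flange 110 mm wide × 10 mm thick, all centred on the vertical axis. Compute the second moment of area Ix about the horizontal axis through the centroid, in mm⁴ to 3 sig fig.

Decompose the section into non-overlapping parts with the origin at the bottom-left of its bounding rectangle.
Bottom plate: 180 × 28, A = 5 040 mm², y = 14 mm, Ī = 329 280 mm⁴.
Web plate: 12 × 260, A = 3 120 mm², y = 158 mm, Ī = 17 576 000 mm⁴.
Top plate: 110 × 10, A = 1 100 mm², y = 293 mm, Ī = 9166.7 mm⁴.
Centroid: ȳ = ΣA·y / ΣA = 95.661 mm.
Transfer each piece to the horizontal axis through the centroid using Ī + A·d² with d = y − 95.661:
  bottom plate: d = -81.661 mm → contributes +33 938 539 mm⁴
  web plate: d = 62.339 mm → contributes +29 700 827 mm⁴
  top plate: d = 197.34 mm → contributes +42 846 156 mm⁴
Total I = 106 485 522 mm⁴.

Ix ≈ 1.06 × 10⁸ mm⁴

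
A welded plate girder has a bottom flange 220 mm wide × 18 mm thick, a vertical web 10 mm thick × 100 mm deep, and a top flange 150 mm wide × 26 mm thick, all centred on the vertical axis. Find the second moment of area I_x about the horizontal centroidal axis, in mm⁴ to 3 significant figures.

I_x ≈ 3.04 × 10⁷ mm⁴

Break the section into simple shapes (no overlaps), measuring from the bottom-left corner of the bounding box.
Bottom plate: 220 × 18, A = 3 960 mm², y = 9 mm, Ī = 106 920 mm⁴.
Web plate: 10 × 100, A = 1 000 mm², y = 68 mm, Ī = 833 333 mm⁴.
Top plate: 150 × 26, A = 3 900 mm², y = 131 mm, Ī = 219 700 mm⁴.
Centroid: ȳ = ΣA·y / ΣA = 69.361 mm.
Transfer each piece to the horizontal centroidal axis using Ī + A·d² with d = y − 69.361:
  bottom plate: d = -60.361 mm → contributes +14 535 066 mm⁴
  web plate: d = -1.3612 mm → contributes +835 186 mm⁴
  top plate: d = 61.639 mm → contributes +15 037 145 mm⁴
Total I = 30 407 398 mm⁴.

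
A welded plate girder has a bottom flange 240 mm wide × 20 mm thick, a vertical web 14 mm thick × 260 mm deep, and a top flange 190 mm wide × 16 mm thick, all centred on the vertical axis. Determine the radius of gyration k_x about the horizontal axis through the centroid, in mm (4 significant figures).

k_x ≈ 120.7 mm

Treat the section as a set of non-overlapping primitives; coordinates are from the bounding-box lower-left.
Bottom plate: 240 × 20, A = 4 800 mm², y = 10 mm, Ī = 160 000 mm⁴.
Web plate: 14 × 260, A = 3 640 mm², y = 150 mm, Ī = 20 505 333 mm⁴.
Top plate: 190 × 16, A = 3 040 mm², y = 288 mm, Ī = 64853.3 mm⁴.
Centroid: ȳ = ΣA·y / ΣA = 128.007 mm.
Transfer each piece to the horizontal axis through the centroid using Ī + A·d² with d = y − 128.007:
  bottom plate: d = -118.007 mm → contributes +67 003 094 mm⁴
  web plate: d = 21.993 mm → contributes +22 265 977 mm⁴
  top plate: d = 159.993 mm → contributes +77 882 074 mm⁴
Total I = 167 151 146 mm⁴.
Radius of gyration: k = √(I/A) = √(167 151 146 / 11 480) = 120.666 mm.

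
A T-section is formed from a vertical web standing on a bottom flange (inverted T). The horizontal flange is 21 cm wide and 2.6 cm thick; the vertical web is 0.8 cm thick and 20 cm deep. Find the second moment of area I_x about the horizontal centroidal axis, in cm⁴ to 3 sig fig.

Treat the section as a set of non-overlapping primitives; coordinates are from the bounding-box lower-left.
Flange: 21 × 2.6, A = 54.6 cm², y = 1.3 cm, Ī = 30.758 cm⁴.
Web: 0.8 × 20, A = 16 cm², y = 12.6 cm, Ī = 533.33 cm⁴.
Centroid: ȳ = ΣA·y / ΣA = 3.8609 cm.
Transfer each piece to the horizontal centroidal axis using Ī + A·d² with d = y − 3.8609:
  flange: d = -2.5609 cm → contributes +388.84 cm⁴
  web: d = 8.7391 cm → contributes +1755.3 cm⁴
Total I = 2144.1 cm⁴.

I_x ≈ 2140 cm⁴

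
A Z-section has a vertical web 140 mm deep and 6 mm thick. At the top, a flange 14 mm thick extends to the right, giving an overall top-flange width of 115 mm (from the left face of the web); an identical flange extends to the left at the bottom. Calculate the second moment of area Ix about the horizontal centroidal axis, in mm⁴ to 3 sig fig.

Ix ≈ 1.35 × 10⁷ mm⁴

Treat the section as a set of non-overlapping primitives; coordinates are from the bounding-box lower-left.
Web: 6 × 140, A = 840 mm², y = 70 mm, Ī = 1 372 000 mm⁴.
Top flange (beyond web): 109 × 14, A = 1 526 mm², y = 133 mm, Ī = 24 925 mm⁴.
Bottom flange (beyond web): 109 × 14, A = 1 526 mm², y = 7 mm, Ī = 24 925 mm⁴.
Centroid: ȳ = ΣA·y / ΣA = 70 mm.
Transfer each piece to the horizontal centroidal axis using Ī + A·d² with d = y − 70:
  web: d = 0 mm → contributes +1 372 000 mm⁴
  top flange (beyond web): d = 63 mm → contributes +6 081 619 mm⁴
  bottom flange (beyond web): d = -63 mm → contributes +6 081 619 mm⁴
Total I = 13 535 237 mm⁴.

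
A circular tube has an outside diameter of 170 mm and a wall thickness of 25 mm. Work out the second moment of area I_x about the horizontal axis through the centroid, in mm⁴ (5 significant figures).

I_x ≈ 3.0820 × 10⁷ mm⁴

Split into non-overlapping primitives; take the origin at the lower-left of the bounding box.
Outer circle: ⌀170, A = 22698.01 mm², y = 85 mm, Ī = 40 998 275 mm⁴.
Bore (subtracted): ⌀120, A = 11309.73 mm², y = 85 mm, Ī = 10 178 760 mm⁴.
By symmetry the centroid is at mid-height, ȳ = 85 mm.
All pieces are centred on the horizontal axis through the centroid, so I = ΣĪ (holes subtracted) = 30 819 515 mm⁴.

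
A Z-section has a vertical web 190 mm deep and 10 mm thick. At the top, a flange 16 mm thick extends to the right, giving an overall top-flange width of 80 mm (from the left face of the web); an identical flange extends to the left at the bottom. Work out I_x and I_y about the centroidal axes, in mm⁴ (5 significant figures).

Split into non-overlapping primitives; take the origin at the lower-left of the bounding box.
Web: 10 × 190, A = 1 900 mm², y = 95 mm, Ī = 5 715 833 mm⁴.
Top flange (beyond web): 70 × 16, A = 1 120 mm², y = 182 mm, Ī = 23893.33 mm⁴.
Bottom flange (beyond web): 70 × 16, A = 1 120 mm², y = 8 mm, Ī = 23893.33 mm⁴.
Centroid: ȳ = ΣA·y / ΣA = 95 mm.
Transfer each piece to the centroidal x-axis using Ī + A·d² with d = y − 95:
  web: d = 0 mm → contributes +5 715 833 mm⁴
  top flange (beyond web): d = 87 mm → contributes +8 501 173 mm⁴
  bottom flange (beyond web): d = -87 mm → contributes +8 501 173 mm⁴
Total I = 22 718 180 mm⁴.
For the y-axis: x̄ = 75 mm.
Repeating about the centroidal y-axis gives I_y = 4 514 500 mm⁴.

I_x ≈ 2.2718 × 10⁷ mm⁴, I_y ≈ 4.5145 × 10⁶ mm⁴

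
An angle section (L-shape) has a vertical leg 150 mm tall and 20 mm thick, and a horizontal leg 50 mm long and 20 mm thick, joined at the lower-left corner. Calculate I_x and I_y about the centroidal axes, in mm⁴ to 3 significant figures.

Split into non-overlapping primitives; take the origin at the lower-left of the bounding box.
Vertical leg: 20 × 150, A = 3 000 mm², y = 75 mm, Ī = 5 625 000 mm⁴.
Horizontal leg (remainder): 30 × 20, A = 600 mm², y = 10 mm, Ī = 20 000 mm⁴.
Centroid: ȳ = ΣA·y / ΣA = 64.167 mm.
Transfer each piece to the centroidal x-axis using Ī + A·d² with d = y − 64.167:
  vertical leg: d = 10.833 mm → contributes +5 977 083 mm⁴
  horizontal leg (remainder): d = -54.167 mm → contributes +1 780 417 mm⁴
Total I = 7 757 500 mm⁴.
For the y-axis: x̄ = 14.167 mm.
Repeating about the centroidal y-axis gives I_y = 457 500 mm⁴.

I_x ≈ 7.76 × 10⁶ mm⁴, I_y ≈ 4.58 × 10⁵ mm⁴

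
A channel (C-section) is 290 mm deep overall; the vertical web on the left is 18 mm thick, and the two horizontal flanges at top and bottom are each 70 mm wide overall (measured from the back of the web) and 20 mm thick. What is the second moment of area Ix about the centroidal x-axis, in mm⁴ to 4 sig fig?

Break the section into simple shapes (no overlaps), measuring from the bottom-left corner of the bounding box.
Web: 18 × 290, A = 5 220 mm², y = 145 mm, Ī = 36 583 500 mm⁴.
Top flange (beyond web): 52 × 20, A = 1 040 mm², y = 280 mm, Ī = 34666.7 mm⁴.
Bottom flange (beyond web): 52 × 20, A = 1 040 mm², y = 10 mm, Ī = 34666.7 mm⁴.
By symmetry the centroid is at mid-height, ȳ = 145 mm.
Transfer each piece to the centroidal x-axis using Ī + A·d² with d = y − 145:
  web: d = 0 mm → contributes +36 583 500 mm⁴
  top flange (beyond web): d = 135 mm → contributes +18 988 667 mm⁴
  bottom flange (beyond web): d = -135 mm → contributes +18 988 667 mm⁴
Total I = 74 560 833 mm⁴.

Ix ≈ 7.456 × 10⁷ mm⁴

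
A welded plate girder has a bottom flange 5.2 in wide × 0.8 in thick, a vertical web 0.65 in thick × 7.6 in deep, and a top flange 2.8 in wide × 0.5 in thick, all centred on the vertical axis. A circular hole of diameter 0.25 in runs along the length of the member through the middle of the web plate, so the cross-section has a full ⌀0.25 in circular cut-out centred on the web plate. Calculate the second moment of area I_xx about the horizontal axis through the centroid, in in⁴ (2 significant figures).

I_xx ≈ 110 in⁴

Treat the section as a set of non-overlapping primitives; coordinates are from the bounding-box lower-left.
Bottom plate: 5.2 × 0.8, A = 4.16 in², y = 0.4 in, Ī = 0.2219 in⁴.
Web plate: 0.65 × 7.6, A = 4.94 in², y = 4.6 in, Ī = 23.78 in⁴.
Top plate: 2.8 × 0.5, A = 1.4 in², y = 8.65 in, Ī = 0.02917 in⁴.
Hole (subtracted): ⌀0.25, A = 0.04909 in², y = 4.6 in, Ī = 0.0001917 in⁴.
Centroid: ȳ = ΣA·y / ΣA = 3.471 in.
Transfer each piece to the horizontal axis through the centroid using Ī + A·d² with d = y − 3.471:
  bottom plate: d = -3.071 in → contributes +39.45 in⁴
  web plate: d = 1.129 in → contributes +30.08 in⁴
  top plate: d = 5.179 in → contributes +37.58 in⁴
  hole: d = 1.129 in → contributes −0.06279 in⁴
Total I = 107 in⁴.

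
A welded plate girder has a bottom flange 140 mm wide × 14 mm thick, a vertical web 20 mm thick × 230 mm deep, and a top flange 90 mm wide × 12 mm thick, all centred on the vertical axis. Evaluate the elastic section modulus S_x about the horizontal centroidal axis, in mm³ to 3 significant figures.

S_x ≈ 4.52 × 10⁵ mm³

Decompose the section into non-overlapping parts with the origin at the bottom-left of its bounding rectangle.
Bottom plate: 140 × 14, A = 1 960 mm², y = 7 mm, Ī = 32 013 mm⁴.
Web plate: 20 × 230, A = 4 600 mm², y = 129 mm, Ī = 20 278 333 mm⁴.
Top plate: 90 × 12, A = 1 080 mm², y = 250 mm, Ī = 12 960 mm⁴.
Centroid: ȳ = ΣA·y / ΣA = 114.81 mm.
Transfer each piece to the horizontal centroidal axis using Ī + A·d² with d = y − 114.81:
  bottom plate: d = -107.81 mm → contributes +22 811 515 mm⁴
  web plate: d = 14.194 mm → contributes +21 205 057 mm⁴
  top plate: d = 135.19 mm → contributes +19 752 488 mm⁴
Total I = 63 769 060 mm⁴.
Extreme fibre distance c = 141.19 mm; S = I/c = 451 642 mm³.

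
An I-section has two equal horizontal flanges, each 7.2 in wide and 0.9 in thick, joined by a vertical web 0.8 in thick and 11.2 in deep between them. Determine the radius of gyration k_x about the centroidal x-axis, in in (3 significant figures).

Break the section into simple shapes (no overlaps), measuring from the bottom-left corner of the bounding box.
Bottom flange: 7.2 × 0.9, A = 6.48 in², y = 0.45 in, Ī = 0.4374 in⁴.
Web: 0.8 × 11.2, A = 8.96 in², y = 6.5 in, Ī = 93.662 in⁴.
Top flange: 7.2 × 0.9, A = 6.48 in², y = 12.55 in, Ī = 0.4374 in⁴.
By symmetry the centroid is at mid-height, ȳ = 6.5 in.
Transfer each piece to the centroidal x-axis using Ī + A·d² with d = y − 6.5:
  bottom flange: d = -6.05 in → contributes +237.62 in⁴
  web: d = 0 in → contributes +93.662 in⁴
  top flange: d = 6.05 in → contributes +237.62 in⁴
Total I = 568.91 in⁴.
Radius of gyration: k = √(I/A) = √(568.91 / 21.92) = 5.0945 in.

k_x ≈ 5.09 in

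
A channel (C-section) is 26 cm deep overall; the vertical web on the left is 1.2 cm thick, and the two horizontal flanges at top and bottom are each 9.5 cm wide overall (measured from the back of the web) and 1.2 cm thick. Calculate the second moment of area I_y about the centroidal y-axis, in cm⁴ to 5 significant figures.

Split into non-overlapping primitives; take the origin at the lower-left of the bounding box.
Web: 1.2 × 26, A = 31.2 cm², x = 0.6 cm, Ī = 3.744 cm⁴.
Top flange (beyond web): 8.3 × 1.2, A = 9.96 cm², x = 5.35 cm, Ī = 57.1787 cm⁴.
Bottom flange (beyond web): 8.3 × 1.2, A = 9.96 cm², x = 5.35 cm, Ī = 57.1787 cm⁴.
Centroid: x̄ = ΣA·x / ΣA = 2.450939 cm.
Transfer each piece to the centroidal y-axis using Ī + A·d² with d = x − 2.450939:
  web: d = -1.850939 cm → contributes +110.6344 cm⁴
  top flange (beyond web): d = 2.899061 cm → contributes +140.8881 cm⁴
  bottom flange (beyond web): d = 2.899061 cm → contributes +140.8881 cm⁴
Total I = 392.4106 cm⁴.

I_y ≈ 392.41 cm⁴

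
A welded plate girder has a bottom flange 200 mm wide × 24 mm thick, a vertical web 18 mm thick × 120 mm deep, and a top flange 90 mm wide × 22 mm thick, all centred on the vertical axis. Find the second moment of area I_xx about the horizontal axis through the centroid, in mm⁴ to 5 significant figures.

Treat the section as a set of non-overlapping primitives; coordinates are from the bounding-box lower-left.
Bottom plate: 200 × 24, A = 4 800 mm², y = 12 mm, Ī = 230 400 mm⁴.
Web plate: 18 × 120, A = 2 160 mm², y = 84 mm, Ī = 2 592 000 mm⁴.
Top plate: 90 × 22, A = 1 980 mm², y = 155 mm, Ī = 79 860 mm⁴.
Centroid: ȳ = ΣA·y / ΣA = 61.06711 mm.
Transfer each piece to the horizontal axis through the centroid using Ī + A·d² with d = y − 61.06711:
  bottom plate: d = -49.06711 mm → contributes +11 786 792 mm⁴
  web plate: d = 22.93289 mm → contributes +3 727 981 mm⁴
  top plate: d = 93.93289 mm → contributes +17 550 166 mm⁴
Total I = 33 064 940 mm⁴.

I_xx ≈ 3.3065 × 10⁷ mm⁴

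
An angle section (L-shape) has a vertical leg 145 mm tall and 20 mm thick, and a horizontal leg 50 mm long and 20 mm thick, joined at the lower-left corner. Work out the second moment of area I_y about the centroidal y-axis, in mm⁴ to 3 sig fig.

I_y ≈ 4.52 × 10⁵ mm⁴

Break the section into simple shapes (no overlaps), measuring from the bottom-left corner of the bounding box.
Vertical leg: 20 × 145, A = 2 900 mm², x = 10 mm, Ī = 96 667 mm⁴.
Horizontal leg (remainder): 30 × 20, A = 600 mm², x = 35 mm, Ī = 45 000 mm⁴.
Centroid: x̄ = ΣA·x / ΣA = 14.286 mm.
Transfer each piece to the centroidal y-axis using Ī + A·d² with d = x − 14.286:
  vertical leg: d = -4.2857 mm → contributes +149 932 mm⁴
  horizontal leg (remainder): d = 20.714 mm → contributes +302 449 mm⁴
Total I = 452 381 mm⁴.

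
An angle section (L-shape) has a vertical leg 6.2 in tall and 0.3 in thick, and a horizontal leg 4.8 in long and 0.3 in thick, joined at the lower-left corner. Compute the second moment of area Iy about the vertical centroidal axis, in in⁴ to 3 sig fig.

Break the section into simple shapes (no overlaps), measuring from the bottom-left corner of the bounding box.
Vertical leg: 0.3 × 6.2, A = 1.86 in², x = 0.15 in, Ī = 0.01395 in⁴.
Horizontal leg (remainder): 4.5 × 0.3, A = 1.35 in², x = 2.55 in, Ī = 2.2781 in⁴.
Centroid: x̄ = ΣA·x / ΣA = 1.1593 in.
Transfer each piece to the vertical centroidal axis using Ī + A·d² with d = x − 1.1593:
  vertical leg: d = -1.0093 in → contributes +1.9089 in⁴
  horizontal leg (remainder): d = 1.3907 in → contributes +4.8889 in⁴
Total I = 6.7978 in⁴.

Iy ≈ 6.80 in⁴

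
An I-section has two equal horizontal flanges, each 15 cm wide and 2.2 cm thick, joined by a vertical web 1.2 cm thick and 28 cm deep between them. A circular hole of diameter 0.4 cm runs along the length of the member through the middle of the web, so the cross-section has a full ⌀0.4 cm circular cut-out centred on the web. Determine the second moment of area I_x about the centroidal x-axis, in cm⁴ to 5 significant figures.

Decompose the section into non-overlapping parts with the origin at the bottom-left of its bounding rectangle.
Bottom flange: 15 × 2.2, A = 33 cm², y = 1.1 cm, Ī = 13.31 cm⁴.
Web: 1.2 × 28, A = 33.6 cm², y = 16.2 cm, Ī = 2195.2 cm⁴.
Top flange: 15 × 2.2, A = 33 cm², y = 31.3 cm, Ī = 13.31 cm⁴.
Hole (subtracted): ⌀0.4, A = 0.1256637 cm², y = 16.2 cm, Ī = 0.001256637 cm⁴.
By symmetry the centroid is at mid-height, ȳ = 16.2 cm.
Transfer each piece to the centroidal x-axis using Ī + A·d² with d = y − 16.2:
  bottom flange: d = -15.1 cm → contributes +7537.64 cm⁴
  web: d = 0 cm → contributes +2195.2 cm⁴
  top flange: d = 15.1 cm → contributes +7537.64 cm⁴
  hole: d = 0 cm → contributes −0.001256637 cm⁴
Total I = 17270.48 cm⁴.

I_x ≈ 1.7270 × 10⁴ cm⁴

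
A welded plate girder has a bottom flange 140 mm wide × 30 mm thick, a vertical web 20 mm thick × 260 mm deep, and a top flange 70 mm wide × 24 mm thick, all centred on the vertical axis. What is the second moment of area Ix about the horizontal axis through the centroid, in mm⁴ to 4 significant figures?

Treat the section as a set of non-overlapping primitives; coordinates are from the bounding-box lower-left.
Bottom plate: 140 × 30, A = 4 200 mm², y = 15 mm, Ī = 315 000 mm⁴.
Web plate: 20 × 260, A = 5 200 mm², y = 160 mm, Ī = 29 293 333 mm⁴.
Top plate: 70 × 24, A = 1 680 mm², y = 302 mm, Ī = 80 640 mm⁴.
Centroid: ȳ = ΣA·y / ΣA = 126.567 mm.
Transfer each piece to the horizontal axis through the centroid using Ī + A·d² with d = y − 126.567:
  bottom plate: d = -111.567 mm → contributes +52 593 021 mm⁴
  web plate: d = 33.4332 mm → contributes +35 105 788 mm⁴
  top plate: d = 175.433 mm → contributes +51 785 685 mm⁴
Total I = 139 484 494 mm⁴.

Ix ≈ 1.395 × 10⁸ mm⁴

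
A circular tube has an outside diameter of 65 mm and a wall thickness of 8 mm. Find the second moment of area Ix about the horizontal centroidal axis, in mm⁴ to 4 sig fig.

Treat the section as a set of non-overlapping primitives; coordinates are from the bounding-box lower-left.
Outer circle: ⌀65, A = 3318.31 mm², y = 32.5 mm, Ī = 876 241 mm⁴.
Bore (subtracted): ⌀49, A = 1885.74 mm², y = 32.5 mm, Ī = 282 979 mm⁴.
By symmetry the centroid is at mid-height, ȳ = 32.5 mm.
All pieces are centred on the horizontal centroidal axis, so I = ΣĪ (holes subtracted) = 593 261 mm⁴.

Ix ≈ 5.933 × 10⁵ mm⁴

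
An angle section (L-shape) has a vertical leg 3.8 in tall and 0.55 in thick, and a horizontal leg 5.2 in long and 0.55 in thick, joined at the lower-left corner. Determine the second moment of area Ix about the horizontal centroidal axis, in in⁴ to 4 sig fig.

Decompose the section into non-overlapping parts with the origin at the bottom-left of its bounding rectangle.
Vertical leg: 0.55 × 3.8, A = 2.09 in², y = 1.9 in, Ī = 2.51497 in⁴.
Horizontal leg (remainder): 4.65 × 0.55, A = 2.5575 in², y = 0.275 in, Ī = 0.0644703 in⁴.
Centroid: ȳ = ΣA·y / ΣA = 1.00577 in.
Transfer each piece to the horizontal centroidal axis using Ī + A·d² with d = y − 1.00577:
  vertical leg: d = 0.894231 in → contributes +4.18623 in⁴
  horizontal leg (remainder): d = -0.730769 in → contributes +1.43024 in⁴
Total I = 5.61647 in⁴.

Ix ≈ 5.616 in⁴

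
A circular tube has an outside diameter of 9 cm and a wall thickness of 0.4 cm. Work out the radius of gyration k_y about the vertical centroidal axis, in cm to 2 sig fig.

Decompose the section into non-overlapping parts with the origin at the bottom-left of its bounding rectangle.
Outer circle: ⌀9, A = 63.62 cm², x = 4.5 cm, Ī = 322.1 cm⁴.
Bore (subtracted): ⌀8.2, A = 52.81 cm², x = 4.5 cm, Ī = 221.9 cm⁴.
By symmetry the centroid is at mid-width, x̄ = 4.5 cm.
All pieces are centred on the vertical centroidal axis, so I = ΣĪ (holes subtracted) = 100.1 cm⁴.
Radius of gyration: k = √(I/A) = √(100.1 / 10.81) = 3.044 cm.

k_y ≈ 3.0 cm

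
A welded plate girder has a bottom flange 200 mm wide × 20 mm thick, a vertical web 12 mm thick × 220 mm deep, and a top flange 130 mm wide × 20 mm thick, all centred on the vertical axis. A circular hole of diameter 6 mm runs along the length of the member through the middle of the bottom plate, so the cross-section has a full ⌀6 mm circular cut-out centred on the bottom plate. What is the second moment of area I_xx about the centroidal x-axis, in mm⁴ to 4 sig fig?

I_xx ≈ 1.026 × 10⁸ mm⁴

Split into non-overlapping primitives; take the origin at the lower-left of the bounding box.
Bottom plate: 200 × 20, A = 4 000 mm², y = 10 mm, Ī = 133 333 mm⁴.
Web plate: 12 × 220, A = 2 640 mm², y = 130 mm, Ī = 10 648 000 mm⁴.
Top plate: 130 × 20, A = 2 600 mm², y = 250 mm, Ī = 86666.7 mm⁴.
Hole (subtracted): ⌀6, A = 28.2743 mm², y = 10 mm, Ī = 63.6173 mm⁴.
Centroid: ȳ = ΣA·y / ΣA = 112.131 mm.
Transfer each piece to the centroidal x-axis using Ī + A·d² with d = y − 112.131:
  bottom plate: d = -102.131 mm → contributes +41 856 054 mm⁴
  web plate: d = 17.8693 mm → contributes +11 490 983 mm⁴
  top plate: d = 137.869 mm → contributes +49 507 320 mm⁴
  hole: d = -102.131 mm → contributes −294 984 mm⁴
Total I = 102 559 373 mm⁴.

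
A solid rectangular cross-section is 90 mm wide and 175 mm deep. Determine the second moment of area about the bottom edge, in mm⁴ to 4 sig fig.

I_base ≈ 1.608 × 10⁸ mm⁴

The section: 90 × 175, A = 15 750 mm², y = 87.5 mm, Ī = 40 195 313 mm⁴.
Transfer it to the bottom edge using Ī + A·d² with d = y − 0:
  the section: d = 87.5 mm → contributes +160 781 250 mm⁴
Total I = 160 781 250 mm⁴.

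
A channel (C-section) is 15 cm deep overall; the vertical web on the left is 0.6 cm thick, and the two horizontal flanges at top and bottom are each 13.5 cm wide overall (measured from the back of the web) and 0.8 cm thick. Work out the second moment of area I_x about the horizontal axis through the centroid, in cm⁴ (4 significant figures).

I_x ≈ 1210 cm⁴

Break the section into simple shapes (no overlaps), measuring from the bottom-left corner of the bounding box.
Web: 0.6 × 15, A = 9 cm², y = 7.5 cm, Ī = 168.75 cm⁴.
Top flange (beyond web): 12.9 × 0.8, A = 10.32 cm², y = 14.6 cm, Ī = 0.5504 cm⁴.
Bottom flange (beyond web): 12.9 × 0.8, A = 10.32 cm², y = 0.4 cm, Ī = 0.5504 cm⁴.
By symmetry the centroid is at mid-height, ȳ = 7.5 cm.
Transfer each piece to the horizontal axis through the centroid using Ī + A·d² with d = y − 7.5:
  web: d = 0 cm → contributes +168.75 cm⁴
  top flange (beyond web): d = 7.1 cm → contributes +520.782 cm⁴
  bottom flange (beyond web): d = -7.1 cm → contributes +520.782 cm⁴
Total I = 1210.31 cm⁴.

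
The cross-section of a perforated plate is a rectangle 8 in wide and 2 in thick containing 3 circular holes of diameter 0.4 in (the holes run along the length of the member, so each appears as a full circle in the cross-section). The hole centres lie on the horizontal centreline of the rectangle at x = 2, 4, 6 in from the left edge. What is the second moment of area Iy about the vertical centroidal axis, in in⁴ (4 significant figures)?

Iy ≈ 84.32 in⁴

Decompose the section into non-overlapping parts with the origin at the bottom-left of its bounding rectangle.
Plate: 8 × 2, A = 16 in², x = 4 in, Ī = 85.3333 in⁴.
Hole 1 (subtracted): ⌀0.4, A = 0.125664 in², x = 2 in, Ī = 0.00125664 in⁴.
Hole 2 (subtracted): ⌀0.4, A = 0.125664 in², x = 4 in, Ī = 0.00125664 in⁴.
Hole 3 (subtracted): ⌀0.4, A = 0.125664 in², x = 6 in, Ī = 0.00125664 in⁴.
By symmetry the centroid is at mid-width, x̄ = 4 in.
Transfer each piece to the vertical centroidal axis using Ī + A·d² with d = x − 4:
  plate: d = 0 in → contributes +85.3333 in⁴
  hole 1: d = -2 in → contributes −0.503911 in⁴
  hole 2: d = 0 in → contributes −0.00125664 in⁴
  hole 3: d = 2 in → contributes −0.503911 in⁴
Total I = 84.3243 in⁴.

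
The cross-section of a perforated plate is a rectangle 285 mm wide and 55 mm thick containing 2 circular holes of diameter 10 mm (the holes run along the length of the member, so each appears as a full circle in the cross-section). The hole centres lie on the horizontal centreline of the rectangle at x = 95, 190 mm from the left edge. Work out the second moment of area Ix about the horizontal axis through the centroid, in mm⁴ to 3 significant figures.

Split into non-overlapping primitives; take the origin at the lower-left of the bounding box.
Plate: 285 × 55, A = 15 675 mm², y = 27.5 mm, Ī = 3 951 406 mm⁴.
Hole 1 (subtracted): ⌀10, A = 78.54 mm², y = 27.5 mm, Ī = 490.87 mm⁴.
Hole 2 (subtracted): ⌀10, A = 78.54 mm², y = 27.5 mm, Ī = 490.87 mm⁴.
By symmetry the centroid is at mid-height, ȳ = 27.5 mm.
All pieces are centred on the horizontal axis through the centroid, so I = ΣĪ (holes subtracted) = 3 950 425 mm⁴.

Ix ≈ 3.95 × 10⁶ mm⁴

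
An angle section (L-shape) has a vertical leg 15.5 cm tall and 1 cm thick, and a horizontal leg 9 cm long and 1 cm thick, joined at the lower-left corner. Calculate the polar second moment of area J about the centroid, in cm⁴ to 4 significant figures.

J ≈ 739.2 cm⁴

Split into non-overlapping primitives; take the origin at the lower-left of the bounding box.
Vertical leg: 1 × 15.5, A = 15.5 cm², y = 7.75 cm, Ī = 310.323 cm⁴.
Horizontal leg (remainder): 8 × 1, A = 8 cm², y = 0.5 cm, Ī = 0.666667 cm⁴.
Centroid: ȳ = ΣA·y / ΣA = 5.28191 cm.
Transfer each piece to the centroidal x-axis using Ī + A·d² with d = y − 5.28191:
  vertical leg: d = 2.46809 cm → contributes +404.74 cm⁴
  horizontal leg (remainder): d = -4.78191 cm → contributes +183.6 cm⁴
Total I = 588.341 cm⁴.
For the y-axis: x̄ = 2.03191 cm.
Repeating about the centroidal y-axis gives I_y = 150.809 cm⁴.
Polar second moment: J = I_x + I_y = 739.15 cm⁴.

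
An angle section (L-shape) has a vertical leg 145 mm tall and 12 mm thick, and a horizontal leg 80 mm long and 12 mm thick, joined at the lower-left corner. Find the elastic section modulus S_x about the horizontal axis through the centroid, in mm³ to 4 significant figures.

Break the section into simple shapes (no overlaps), measuring from the bottom-left corner of the bounding box.
Vertical leg: 12 × 145, A = 1 740 mm², y = 72.5 mm, Ī = 3 048 625 mm⁴.
Horizontal leg (remainder): 68 × 12, A = 816 mm², y = 6 mm, Ī = 9 792 mm⁴.
Centroid: ȳ = ΣA·y / ΣA = 51.27 mm.
Transfer each piece to the horizontal axis through the centroid using Ī + A·d² with d = y − 51.27:
  vertical leg: d = 21.23 mm → contributes +3 832 869 mm⁴
  horizontal leg (remainder): d = -45.27 mm → contributes +1 682 077 mm⁴
Total I = 5 514 946 mm⁴.
Extreme fibre distance c = 93.73 mm; S = I/c = 58838.6 mm³.

S_x ≈ 5.884 × 10⁴ mm³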